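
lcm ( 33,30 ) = 330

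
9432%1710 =882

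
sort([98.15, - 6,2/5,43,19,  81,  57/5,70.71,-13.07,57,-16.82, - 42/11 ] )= [ -16.82, - 13.07, - 6,-42/11,2/5,57/5 , 19,43,57 , 70.71, 81,  98.15] 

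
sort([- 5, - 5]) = [  -  5, - 5]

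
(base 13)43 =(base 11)50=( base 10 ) 55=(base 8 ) 67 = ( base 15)3A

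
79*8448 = 667392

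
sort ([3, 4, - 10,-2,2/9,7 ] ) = [ - 10,-2,  2/9,3, 4 , 7 ] 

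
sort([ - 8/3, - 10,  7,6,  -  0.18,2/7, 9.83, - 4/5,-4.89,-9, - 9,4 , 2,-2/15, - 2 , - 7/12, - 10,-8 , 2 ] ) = [ - 10, - 10, - 9,-9  , - 8, - 4.89, - 8/3, - 2,-4/5, -7/12,-0.18, - 2/15,2/7, 2, 2,4,6,7, 9.83] 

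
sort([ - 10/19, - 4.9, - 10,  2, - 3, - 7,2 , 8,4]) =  [ - 10, - 7, - 4.9  , - 3, - 10/19, 2,2,  4, 8]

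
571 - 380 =191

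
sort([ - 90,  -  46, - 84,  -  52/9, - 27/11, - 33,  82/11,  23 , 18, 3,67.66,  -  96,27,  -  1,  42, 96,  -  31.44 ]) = [ -96, - 90, - 84, - 46, - 33,-31.44, - 52/9, - 27/11, - 1, 3,82/11 , 18, 23,27 , 42, 67.66,  96 ]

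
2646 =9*294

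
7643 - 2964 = 4679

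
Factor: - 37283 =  - 23^1*1621^1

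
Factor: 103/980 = 2^( - 2)*5^( - 1 ) *7^ ( - 2 )*103^1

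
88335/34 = 88335/34 =2598.09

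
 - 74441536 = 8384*( - 8879 )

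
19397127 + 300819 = 19697946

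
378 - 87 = 291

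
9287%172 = 171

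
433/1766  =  433/1766 = 0.25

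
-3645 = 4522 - 8167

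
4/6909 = 4/6909 = 0.00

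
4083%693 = 618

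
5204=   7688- 2484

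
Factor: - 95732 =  - 2^2*7^1 * 13^1*263^1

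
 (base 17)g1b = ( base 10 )4652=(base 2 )1001000101100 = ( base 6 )33312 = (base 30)552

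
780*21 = 16380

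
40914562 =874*46813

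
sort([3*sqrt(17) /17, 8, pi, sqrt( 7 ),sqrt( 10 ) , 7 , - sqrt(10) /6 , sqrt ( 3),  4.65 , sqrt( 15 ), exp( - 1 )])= [ - sqrt(10)/6,exp(-1 ) , 3 * sqrt(17 )/17,sqrt( 3 ), sqrt (7)  ,  pi , sqrt(10),sqrt( 15 ),4.65 , 7,  8]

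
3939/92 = 42+75/92 = 42.82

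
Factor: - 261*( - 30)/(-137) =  - 7830/137 = -2^1*3^3*5^1 * 29^1*137^( - 1)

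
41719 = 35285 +6434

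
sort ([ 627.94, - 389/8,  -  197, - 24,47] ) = [  -  197 , - 389/8, - 24, 47, 627.94] 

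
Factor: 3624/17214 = 2^2*19^(  -  1 ) = 4/19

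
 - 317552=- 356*892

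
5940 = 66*90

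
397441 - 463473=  - 66032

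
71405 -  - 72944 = 144349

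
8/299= 8/299= 0.03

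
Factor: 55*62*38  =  129580 = 2^2 * 5^1*11^1*19^1*31^1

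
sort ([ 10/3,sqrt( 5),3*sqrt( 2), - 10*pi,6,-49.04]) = [-49.04, - 10*pi, sqrt( 5), 10/3 , 3*sqrt (2) , 6 ]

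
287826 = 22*13083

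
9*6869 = 61821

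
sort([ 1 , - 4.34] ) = [ - 4.34,1] 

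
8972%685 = 67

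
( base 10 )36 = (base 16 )24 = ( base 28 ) 18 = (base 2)100100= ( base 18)20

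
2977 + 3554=6531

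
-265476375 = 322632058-588108433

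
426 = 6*71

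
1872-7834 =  - 5962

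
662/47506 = 331/23753 = 0.01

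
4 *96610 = 386440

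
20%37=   20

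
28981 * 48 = 1391088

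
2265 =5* 453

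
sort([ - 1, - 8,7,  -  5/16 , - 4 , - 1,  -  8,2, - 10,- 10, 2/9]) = [- 10, - 10, - 8,-8,  -  4, - 1, -1 , - 5/16, 2/9, 2,  7 ] 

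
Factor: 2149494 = 2^1 * 3^1 * 67^1*5347^1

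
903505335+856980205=1760485540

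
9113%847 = 643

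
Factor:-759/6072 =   -  2^( - 3) = -  1/8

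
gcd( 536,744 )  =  8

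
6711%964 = 927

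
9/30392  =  9/30392 = 0.00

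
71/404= 71/404=0.18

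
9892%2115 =1432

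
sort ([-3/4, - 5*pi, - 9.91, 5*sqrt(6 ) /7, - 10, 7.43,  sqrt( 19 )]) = [  -  5*pi, - 10,  -  9.91, - 3/4, 5*sqrt( 6 ) /7, sqrt( 19 ), 7.43]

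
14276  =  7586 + 6690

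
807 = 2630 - 1823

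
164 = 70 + 94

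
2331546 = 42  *55513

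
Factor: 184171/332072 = 457/824=2^(- 3)*103^( - 1 )*457^1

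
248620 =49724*5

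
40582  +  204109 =244691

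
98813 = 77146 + 21667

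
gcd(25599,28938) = 1113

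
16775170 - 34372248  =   -17597078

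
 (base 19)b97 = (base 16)1035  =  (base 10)4149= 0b1000000110101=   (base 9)5620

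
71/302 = 71/302 = 0.24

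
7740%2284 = 888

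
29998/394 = 76+27/197 = 76.14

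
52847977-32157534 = 20690443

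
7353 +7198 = 14551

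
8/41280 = 1/5160 = 0.00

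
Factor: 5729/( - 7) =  - 7^( - 1)*17^1 * 337^1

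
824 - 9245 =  - 8421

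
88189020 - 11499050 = 76689970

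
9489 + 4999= 14488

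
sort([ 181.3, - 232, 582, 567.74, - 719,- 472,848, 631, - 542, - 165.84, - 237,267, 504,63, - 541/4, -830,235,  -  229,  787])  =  [ - 830,  -  719, - 542, - 472,- 237, - 232 ,-229, - 165.84, - 541/4, 63, 181.3, 235,  267,504 , 567.74,582, 631,787, 848]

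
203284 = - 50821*( - 4 ) 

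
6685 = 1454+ 5231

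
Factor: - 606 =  - 2^1*3^1*101^1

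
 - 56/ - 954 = 28/477 = 0.06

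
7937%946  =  369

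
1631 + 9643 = 11274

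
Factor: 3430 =2^1*5^1*7^3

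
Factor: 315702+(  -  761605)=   -445903=-151^1*2953^1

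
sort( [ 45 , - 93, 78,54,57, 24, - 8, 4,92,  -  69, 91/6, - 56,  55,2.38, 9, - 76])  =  [ - 93, - 76, - 69, - 56, - 8,2.38,  4, 9, 91/6,24, 45, 54,55,57,78,  92 ]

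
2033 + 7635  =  9668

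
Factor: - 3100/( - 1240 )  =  2^(  -  1)*5^1 = 5/2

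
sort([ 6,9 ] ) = [6,9]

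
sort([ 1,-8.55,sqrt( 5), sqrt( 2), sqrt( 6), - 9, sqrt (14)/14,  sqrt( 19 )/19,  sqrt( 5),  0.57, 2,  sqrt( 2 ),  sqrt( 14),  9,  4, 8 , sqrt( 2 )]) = [ - 9, - 8.55, sqrt( 19 )/19,sqrt(14 ) /14,0.57 , 1,sqrt( 2),sqrt( 2),sqrt( 2), 2, sqrt( 5),  sqrt ( 5), sqrt( 6 ),sqrt( 14), 4, 8, 9]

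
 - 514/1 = -514 = -  514.00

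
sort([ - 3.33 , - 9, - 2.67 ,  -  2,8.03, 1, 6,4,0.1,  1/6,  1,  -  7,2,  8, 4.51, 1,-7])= [ - 9, - 7, - 7, - 3.33,-2.67, - 2 , 0.1,  1/6, 1, 1,  1, 2,  4,4.51,6 , 8,  8.03]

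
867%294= 279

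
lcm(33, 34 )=1122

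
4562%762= 752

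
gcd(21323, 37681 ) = 1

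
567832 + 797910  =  1365742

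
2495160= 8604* 290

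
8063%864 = 287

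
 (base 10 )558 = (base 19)1A7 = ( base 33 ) GU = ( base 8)1056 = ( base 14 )2BC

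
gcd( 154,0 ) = 154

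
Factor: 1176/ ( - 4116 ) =  -  2^1*7^ ( - 1 ) =- 2/7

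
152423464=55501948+96921516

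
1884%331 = 229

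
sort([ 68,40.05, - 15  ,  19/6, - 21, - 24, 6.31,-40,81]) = [ - 40, - 24,-21, - 15, 19/6, 6.31,40.05,68, 81 ]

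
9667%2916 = 919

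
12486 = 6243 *2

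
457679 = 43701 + 413978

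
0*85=0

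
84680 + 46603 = 131283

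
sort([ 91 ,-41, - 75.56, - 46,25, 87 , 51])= [ - 75.56 , -46, - 41, 25, 51,87, 91] 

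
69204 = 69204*1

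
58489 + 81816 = 140305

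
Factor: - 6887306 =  - 2^1*59^1 * 58367^1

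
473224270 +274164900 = 747389170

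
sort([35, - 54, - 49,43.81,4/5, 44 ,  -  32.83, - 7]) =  [ - 54, - 49,-32.83, - 7 , 4/5,35,43.81 , 44]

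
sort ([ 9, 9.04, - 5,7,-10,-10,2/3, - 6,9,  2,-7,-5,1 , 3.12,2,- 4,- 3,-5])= [ - 10, - 10,-7, - 6, - 5,-5,-5, - 4, - 3,2/3, 1, 2,2 , 3.12  ,  7, 9, 9, 9.04]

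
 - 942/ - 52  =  18+3/26 = 18.12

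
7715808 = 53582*144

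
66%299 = 66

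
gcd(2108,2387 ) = 31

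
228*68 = 15504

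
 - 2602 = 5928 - 8530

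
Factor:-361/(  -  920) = 2^(- 3)  *5^( - 1 )*19^2 * 23^( - 1 ) 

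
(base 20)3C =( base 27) 2i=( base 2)1001000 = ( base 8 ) 110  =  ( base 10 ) 72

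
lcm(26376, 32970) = 131880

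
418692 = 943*444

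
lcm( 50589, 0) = 0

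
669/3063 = 223/1021 =0.22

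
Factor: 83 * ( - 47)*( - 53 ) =206753  =  47^1*53^1*83^1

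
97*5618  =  544946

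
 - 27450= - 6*4575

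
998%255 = 233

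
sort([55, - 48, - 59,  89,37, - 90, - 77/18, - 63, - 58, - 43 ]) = [ - 90, - 63, - 59, -58, - 48, - 43, - 77/18,37, 55,89 ]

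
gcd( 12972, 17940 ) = 276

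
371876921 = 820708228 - 448831307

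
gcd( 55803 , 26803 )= 1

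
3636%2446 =1190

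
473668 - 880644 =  -406976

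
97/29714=97/29714 = 0.00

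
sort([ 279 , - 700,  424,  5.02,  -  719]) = [ - 719 , - 700, 5.02,279,424 ] 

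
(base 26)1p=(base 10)51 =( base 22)27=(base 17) 30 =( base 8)63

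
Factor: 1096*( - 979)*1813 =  - 2^3*7^2 * 11^1*37^1*89^1*137^1 = - 1945319992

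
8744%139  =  126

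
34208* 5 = 171040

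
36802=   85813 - 49011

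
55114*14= 771596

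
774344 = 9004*86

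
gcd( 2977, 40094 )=1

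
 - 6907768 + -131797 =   -  7039565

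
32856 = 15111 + 17745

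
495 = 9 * 55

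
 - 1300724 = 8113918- 9414642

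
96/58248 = 4/2427= 0.00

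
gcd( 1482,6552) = 78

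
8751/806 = 8751/806 = 10.86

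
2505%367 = 303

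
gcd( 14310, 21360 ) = 30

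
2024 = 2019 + 5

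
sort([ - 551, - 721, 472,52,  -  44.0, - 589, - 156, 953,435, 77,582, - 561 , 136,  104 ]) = [- 721, - 589 , - 561, - 551, - 156, -44.0, 52,77,104,  136,435, 472,582,953 ]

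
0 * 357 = 0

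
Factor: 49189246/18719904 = 2^( - 4)*3^(-1)*7^(  -  1 )*89^( - 1 )*313^ (-1)*797^1 * 30859^1 = 24594623/9359952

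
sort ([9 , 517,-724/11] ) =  [ - 724/11,9,  517] 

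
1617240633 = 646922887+970317746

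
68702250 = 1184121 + 67518129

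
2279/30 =75 + 29/30 = 75.97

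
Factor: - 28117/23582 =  - 31/26 = -2^( - 1 )*13^( - 1)*31^1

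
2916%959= 39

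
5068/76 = 1267/19 = 66.68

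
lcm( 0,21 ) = 0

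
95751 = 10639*9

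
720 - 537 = 183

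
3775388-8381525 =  - 4606137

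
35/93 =35/93 = 0.38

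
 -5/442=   -  1 + 437/442 = -0.01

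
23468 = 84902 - 61434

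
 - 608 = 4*( - 152) 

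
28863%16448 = 12415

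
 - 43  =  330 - 373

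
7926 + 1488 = 9414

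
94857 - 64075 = 30782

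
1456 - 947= 509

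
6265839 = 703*8913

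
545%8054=545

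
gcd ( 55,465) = 5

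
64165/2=64165/2=32082.50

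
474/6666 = 79/1111=0.07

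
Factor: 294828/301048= 237/242 = 2^( - 1)*3^1*11^( - 2)*79^1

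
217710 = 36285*6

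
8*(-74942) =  - 599536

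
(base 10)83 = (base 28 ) 2r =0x53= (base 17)4F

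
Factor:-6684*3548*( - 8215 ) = 2^4*3^1*5^1*31^1*53^1*557^1*887^1  =  194817344880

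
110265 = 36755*3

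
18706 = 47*398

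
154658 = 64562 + 90096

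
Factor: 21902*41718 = 2^2 * 3^1*17^1*47^1*233^1*409^1 = 913707636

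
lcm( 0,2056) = 0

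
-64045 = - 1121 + -62924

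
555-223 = 332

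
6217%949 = 523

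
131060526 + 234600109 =365660635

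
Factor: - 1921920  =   - 2^7*3^1*5^1*7^1*11^1 * 13^1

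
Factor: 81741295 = 5^1 * 16348259^1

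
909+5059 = 5968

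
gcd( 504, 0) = 504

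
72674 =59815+12859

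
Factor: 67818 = 2^1 * 3^1 * 89^1*127^1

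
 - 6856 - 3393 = - 10249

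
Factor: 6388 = 2^2*1597^1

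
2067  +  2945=5012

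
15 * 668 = 10020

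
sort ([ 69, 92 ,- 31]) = [ - 31, 69, 92]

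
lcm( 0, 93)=0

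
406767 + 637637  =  1044404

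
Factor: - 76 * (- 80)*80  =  486400=   2^10*5^2*19^1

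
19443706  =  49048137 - 29604431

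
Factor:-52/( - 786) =2^1 * 3^(-1)*13^1 * 131^ ( - 1)=26/393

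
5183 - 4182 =1001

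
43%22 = 21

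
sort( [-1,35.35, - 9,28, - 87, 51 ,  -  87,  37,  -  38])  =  [-87,-87, - 38,-9, - 1,28,35.35 , 37,51]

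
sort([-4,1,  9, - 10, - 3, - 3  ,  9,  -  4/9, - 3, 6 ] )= [ - 10,  -  4, - 3, - 3, - 3, - 4/9,1,6, 9,9]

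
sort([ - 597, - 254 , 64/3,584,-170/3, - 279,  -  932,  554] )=[-932, - 597, - 279, - 254,-170/3,64/3, 554,  584] 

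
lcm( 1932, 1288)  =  3864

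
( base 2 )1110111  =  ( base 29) 43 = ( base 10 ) 119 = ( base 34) 3H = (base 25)4j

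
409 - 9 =400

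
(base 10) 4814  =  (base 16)12CE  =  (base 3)20121022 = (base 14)1a7c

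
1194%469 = 256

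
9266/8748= 4633/4374= 1.06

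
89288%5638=4718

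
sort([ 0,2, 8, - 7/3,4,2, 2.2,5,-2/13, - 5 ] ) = [ - 5, - 7/3, - 2/13,0, 2,2,2.2,4,5,8 ] 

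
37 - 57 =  - 20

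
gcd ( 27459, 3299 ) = 1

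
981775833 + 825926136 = 1807701969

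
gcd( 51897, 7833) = 3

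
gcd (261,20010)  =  87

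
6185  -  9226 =-3041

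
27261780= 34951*780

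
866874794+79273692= 946148486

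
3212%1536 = 140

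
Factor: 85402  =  2^1*42701^1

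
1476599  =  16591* 89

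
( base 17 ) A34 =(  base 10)2945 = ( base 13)1457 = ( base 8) 5601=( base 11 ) 2238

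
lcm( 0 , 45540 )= 0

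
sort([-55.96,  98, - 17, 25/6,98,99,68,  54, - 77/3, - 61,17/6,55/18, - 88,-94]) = [ -94, - 88,-61,-55.96,  -  77/3, - 17,17/6, 55/18,  25/6,54,68,  98,  98,99]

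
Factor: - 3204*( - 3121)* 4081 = 2^2*3^2*7^1*11^1*53^1*89^1*3121^1 = 40808710404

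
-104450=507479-611929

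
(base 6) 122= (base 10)50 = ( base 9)55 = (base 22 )26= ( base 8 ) 62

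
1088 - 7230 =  - 6142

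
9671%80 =71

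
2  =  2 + 0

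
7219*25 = 180475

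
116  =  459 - 343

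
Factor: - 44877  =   - 3^1*7^1*2137^1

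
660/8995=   132/1799 = 0.07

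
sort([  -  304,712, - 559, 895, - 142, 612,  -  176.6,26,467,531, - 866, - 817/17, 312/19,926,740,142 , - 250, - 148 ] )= [ - 866,  -  559, - 304,-250, - 176.6, - 148,  -  142, - 817/17,312/19,26,142,467, 531 , 612, 712,740, 895, 926]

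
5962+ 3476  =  9438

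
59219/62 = 955 + 9/62 = 955.15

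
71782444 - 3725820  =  68056624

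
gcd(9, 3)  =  3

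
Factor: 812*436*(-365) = -2^4*5^1 * 7^1 * 29^1*73^1 * 109^1 = - 129221680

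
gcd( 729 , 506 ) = 1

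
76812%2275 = 1737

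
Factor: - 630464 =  - 2^6*9851^1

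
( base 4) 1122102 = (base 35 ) 4P3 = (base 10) 5778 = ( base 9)7830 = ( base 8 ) 13222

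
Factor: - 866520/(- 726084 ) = 2^1*3^(  -  5) * 5^1*29^1 = 290/243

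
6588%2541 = 1506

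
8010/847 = 8010/847 = 9.46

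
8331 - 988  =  7343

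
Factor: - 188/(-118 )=2^1*47^1 * 59^( - 1 ) = 94/59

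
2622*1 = 2622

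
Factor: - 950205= - 3^1 * 5^1*63347^1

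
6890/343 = 20 + 30/343 = 20.09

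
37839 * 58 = 2194662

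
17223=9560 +7663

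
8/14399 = 8/14399 = 0.00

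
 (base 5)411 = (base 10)106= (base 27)3p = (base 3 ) 10221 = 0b1101010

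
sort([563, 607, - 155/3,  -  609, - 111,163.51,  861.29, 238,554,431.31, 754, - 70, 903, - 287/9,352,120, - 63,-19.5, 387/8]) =[ - 609,-111, - 70, - 63, - 155/3 , - 287/9,-19.5 , 387/8,120, 163.51, 238,  352,431.31,554, 563, 607,  754,861.29, 903]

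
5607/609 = 9  +  6/29 = 9.21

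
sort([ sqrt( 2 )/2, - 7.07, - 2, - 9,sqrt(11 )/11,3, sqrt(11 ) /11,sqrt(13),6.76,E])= [ - 9, - 7.07 , - 2, sqrt (11)/11,  sqrt( 11)/11,  sqrt( 2) /2, E,3,  sqrt(13 ), 6.76] 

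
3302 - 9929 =  -  6627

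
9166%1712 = 606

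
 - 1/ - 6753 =1/6753 = 0.00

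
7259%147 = 56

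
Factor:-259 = - 7^1*37^1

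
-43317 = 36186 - 79503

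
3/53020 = 3/53020 = 0.00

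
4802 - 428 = 4374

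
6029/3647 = 1 + 2382/3647  =  1.65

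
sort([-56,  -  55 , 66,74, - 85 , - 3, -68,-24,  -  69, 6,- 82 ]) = [ - 85,  -  82, - 69,- 68, - 56, - 55 , - 24,- 3, 6, 66 , 74]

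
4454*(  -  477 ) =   -  2124558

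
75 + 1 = 76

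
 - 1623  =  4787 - 6410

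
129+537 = 666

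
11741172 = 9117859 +2623313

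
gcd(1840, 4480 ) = 80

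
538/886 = 269/443 = 0.61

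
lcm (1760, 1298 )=103840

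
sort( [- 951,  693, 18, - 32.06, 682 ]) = [ - 951, - 32.06,  18,682, 693] 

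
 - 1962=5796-7758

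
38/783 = 38/783 = 0.05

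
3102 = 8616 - 5514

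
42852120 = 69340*618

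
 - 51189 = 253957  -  305146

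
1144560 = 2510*456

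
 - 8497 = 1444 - 9941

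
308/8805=308/8805 = 0.03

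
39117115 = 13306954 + 25810161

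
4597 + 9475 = 14072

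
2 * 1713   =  3426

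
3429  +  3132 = 6561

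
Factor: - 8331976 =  - 2^3*1041497^1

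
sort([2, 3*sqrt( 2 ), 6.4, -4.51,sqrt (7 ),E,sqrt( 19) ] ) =[ - 4.51,2 , sqrt(7),E , 3*sqrt ( 2) , sqrt( 19),6.4 ]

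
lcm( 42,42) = 42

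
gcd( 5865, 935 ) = 85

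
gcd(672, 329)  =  7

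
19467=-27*( - 721 ) 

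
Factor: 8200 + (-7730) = 2^1*5^1  *  47^1   =  470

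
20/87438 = 10/43719 =0.00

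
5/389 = 5/389 = 0.01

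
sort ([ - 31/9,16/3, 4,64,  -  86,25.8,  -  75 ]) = [-86,-75,-31/9 , 4,16/3,  25.8, 64 ] 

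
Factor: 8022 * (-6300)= - 2^3*3^3*5^2 * 7^2*191^1 = - 50538600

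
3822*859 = 3283098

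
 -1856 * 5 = -9280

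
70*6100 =427000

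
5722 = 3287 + 2435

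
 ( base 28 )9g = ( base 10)268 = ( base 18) eg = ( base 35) 7N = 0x10c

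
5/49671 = 5/49671=0.00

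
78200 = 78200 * 1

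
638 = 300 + 338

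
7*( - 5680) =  - 39760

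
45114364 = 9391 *4804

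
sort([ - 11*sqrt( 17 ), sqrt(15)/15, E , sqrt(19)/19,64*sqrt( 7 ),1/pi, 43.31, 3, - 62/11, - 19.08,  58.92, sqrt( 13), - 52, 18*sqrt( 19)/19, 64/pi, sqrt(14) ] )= [-52, - 11*sqrt ( 17 ) , - 19.08, - 62/11, sqrt( 19 ) /19, sqrt( 15) /15 , 1/pi, E,3, sqrt(13),sqrt ( 14), 18*sqrt ( 19)/19,64/pi,43.31,58.92,64*sqrt( 7) ]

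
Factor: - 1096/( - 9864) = 1/9 = 3^( - 2 ) 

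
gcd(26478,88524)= 18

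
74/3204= 37/1602=0.02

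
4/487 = 4/487 =0.01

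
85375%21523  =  20806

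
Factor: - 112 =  - 2^4*7^1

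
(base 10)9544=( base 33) 8P7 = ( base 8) 22510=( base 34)88o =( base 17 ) 1g07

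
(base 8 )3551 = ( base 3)2121021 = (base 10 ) 1897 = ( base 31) 1U6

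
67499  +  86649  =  154148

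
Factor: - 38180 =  - 2^2*5^1*23^1*83^1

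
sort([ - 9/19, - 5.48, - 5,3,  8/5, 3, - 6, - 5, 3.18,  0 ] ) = [ - 6, - 5.48 ,-5,-5, - 9/19,0, 8/5, 3, 3, 3.18]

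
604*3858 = 2330232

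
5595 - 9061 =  - 3466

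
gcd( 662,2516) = 2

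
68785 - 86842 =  - 18057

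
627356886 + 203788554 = 831145440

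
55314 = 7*7902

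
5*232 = 1160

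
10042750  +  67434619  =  77477369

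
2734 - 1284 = 1450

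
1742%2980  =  1742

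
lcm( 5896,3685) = 29480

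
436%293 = 143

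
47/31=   47/31=1.52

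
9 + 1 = 10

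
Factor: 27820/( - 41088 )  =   - 65/96= - 2^ (  -  5 )*3^(-1)*5^1*13^1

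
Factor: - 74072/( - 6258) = 2^2* 3^( - 1 )*7^(-1)*47^1*  149^ ( - 1)*197^1 = 37036/3129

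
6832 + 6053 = 12885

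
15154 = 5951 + 9203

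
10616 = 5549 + 5067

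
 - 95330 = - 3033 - 92297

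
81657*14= 1143198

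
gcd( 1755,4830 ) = 15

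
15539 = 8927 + 6612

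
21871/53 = 21871/53 = 412.66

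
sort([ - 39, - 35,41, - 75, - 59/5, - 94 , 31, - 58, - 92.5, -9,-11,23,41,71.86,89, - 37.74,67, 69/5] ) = [ -94, - 92.5, - 75, - 58, - 39, - 37.74, - 35, - 59/5, - 11, - 9,69/5, 23,31,  41, 41, 67,71.86,89]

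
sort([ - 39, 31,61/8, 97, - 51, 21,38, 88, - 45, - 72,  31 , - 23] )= [ - 72, - 51,-45, - 39, - 23,61/8, 21,31,  31,38, 88,97 ]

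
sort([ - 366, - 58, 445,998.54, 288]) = [  -  366, -58, 288, 445, 998.54]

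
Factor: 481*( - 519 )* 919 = - 229418241 = - 3^1*13^1*37^1*173^1*919^1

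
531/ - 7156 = - 1 + 6625/7156  =  -0.07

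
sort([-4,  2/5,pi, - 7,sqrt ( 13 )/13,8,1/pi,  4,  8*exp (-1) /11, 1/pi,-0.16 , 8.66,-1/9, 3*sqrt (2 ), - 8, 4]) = [  -  8, - 7, - 4, - 0.16, - 1/9,  8*exp (-1 )/11,sqrt ( 13)/13,1/pi,1/pi,2/5, pi , 4,4,3*sqrt(2 ),  8, 8.66]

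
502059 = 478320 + 23739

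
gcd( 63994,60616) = 2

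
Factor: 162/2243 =2^1*3^4*2243^( - 1)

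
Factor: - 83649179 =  - 719^1*116341^1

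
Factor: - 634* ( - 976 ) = 2^5*61^1*317^1 = 618784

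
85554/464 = 184+89/232= 184.38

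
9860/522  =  18 + 8/9 =18.89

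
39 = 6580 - 6541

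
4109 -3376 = 733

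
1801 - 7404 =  - 5603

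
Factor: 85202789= 7^1*12171827^1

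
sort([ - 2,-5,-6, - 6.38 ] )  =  [ - 6.38, - 6, - 5, - 2]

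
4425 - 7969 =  - 3544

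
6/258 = 1/43= 0.02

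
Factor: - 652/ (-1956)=1/3 = 3^( - 1) 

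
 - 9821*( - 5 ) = 49105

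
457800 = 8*57225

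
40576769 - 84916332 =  - 44339563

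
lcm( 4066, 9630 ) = 182970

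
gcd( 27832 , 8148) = 28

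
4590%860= 290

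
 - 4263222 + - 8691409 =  - 12954631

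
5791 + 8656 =14447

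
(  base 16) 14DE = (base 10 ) 5342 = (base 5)132332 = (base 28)6MM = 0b1010011011110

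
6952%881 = 785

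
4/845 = 4/845 = 0.00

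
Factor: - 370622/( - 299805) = 2^1*3^(-1) * 5^ ( - 1)*7^1*11^( -1)*79^( - 1) * 1151^1 = 16114/13035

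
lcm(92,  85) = 7820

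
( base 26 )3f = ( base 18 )53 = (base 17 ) 58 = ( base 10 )93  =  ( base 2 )1011101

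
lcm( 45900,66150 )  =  2249100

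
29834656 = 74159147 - 44324491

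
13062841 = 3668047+9394794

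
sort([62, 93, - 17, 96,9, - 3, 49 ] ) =[-17, - 3 , 9,49, 62, 93,96 ]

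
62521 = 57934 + 4587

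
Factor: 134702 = 2^1*47^1 * 1433^1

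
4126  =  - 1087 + 5213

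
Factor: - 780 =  - 2^2*3^1 * 5^1*13^1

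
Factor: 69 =3^1*23^1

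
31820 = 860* 37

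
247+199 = 446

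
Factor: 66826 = 2^1*33413^1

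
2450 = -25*(-98)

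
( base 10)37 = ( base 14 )29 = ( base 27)1A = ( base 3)1101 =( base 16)25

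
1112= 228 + 884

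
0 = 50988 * 0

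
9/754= 9/754 = 0.01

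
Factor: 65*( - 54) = - 3510 = - 2^1*3^3* 5^1*13^1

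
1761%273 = 123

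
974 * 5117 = 4983958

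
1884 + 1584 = 3468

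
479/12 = 39 + 11/12 = 39.92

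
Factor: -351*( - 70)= 2^1*3^3 * 5^1*7^1 * 13^1=24570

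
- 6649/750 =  - 6649/750= -  8.87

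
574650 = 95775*6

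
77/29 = 77/29 = 2.66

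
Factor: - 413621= - 13^1*31817^1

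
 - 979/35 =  - 28+1/35 = - 27.97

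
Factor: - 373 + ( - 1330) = -1703 = - 13^1*131^1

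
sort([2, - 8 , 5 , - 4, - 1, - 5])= [ - 8, - 5, - 4, - 1, 2,5 ] 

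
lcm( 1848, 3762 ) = 105336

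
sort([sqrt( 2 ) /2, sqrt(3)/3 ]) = [sqrt( 3) /3, sqrt( 2)/2 ]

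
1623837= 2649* 613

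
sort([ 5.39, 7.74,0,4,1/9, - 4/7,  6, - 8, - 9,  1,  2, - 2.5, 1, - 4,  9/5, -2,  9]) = [ - 9,-8, -4, - 2.5, - 2, - 4/7, 0,1/9, 1,  1,9/5 , 2,4 , 5.39, 6,7.74,9]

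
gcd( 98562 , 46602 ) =6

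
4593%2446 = 2147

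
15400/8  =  1925 =1925.00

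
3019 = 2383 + 636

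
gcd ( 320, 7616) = 64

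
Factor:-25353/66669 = -27/71 =-3^3*71^ (-1)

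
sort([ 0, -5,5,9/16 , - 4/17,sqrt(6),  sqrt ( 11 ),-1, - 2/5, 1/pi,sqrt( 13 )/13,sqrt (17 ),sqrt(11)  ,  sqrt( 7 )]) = [ - 5, - 1, - 2/5, - 4/17,0,  sqrt ( 13 ) /13,1/pi, 9/16, sqrt (6 ), sqrt(7 ),sqrt(11), sqrt(11), sqrt( 17),5 ]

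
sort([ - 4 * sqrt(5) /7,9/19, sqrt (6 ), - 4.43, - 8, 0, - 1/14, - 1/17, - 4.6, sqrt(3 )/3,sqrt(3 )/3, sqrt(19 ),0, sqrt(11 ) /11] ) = [ - 8, -4.6, - 4.43,-4*sqrt ( 5 )/7  , - 1/14, - 1/17, 0,0, sqrt(11 )/11, 9/19, sqrt( 3)/3, sqrt( 3)/3  ,  sqrt(6),  sqrt( 19)]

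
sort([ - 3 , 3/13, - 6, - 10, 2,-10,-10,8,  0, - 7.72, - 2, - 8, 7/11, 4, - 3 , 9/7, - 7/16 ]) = [ - 10,  -  10, - 10,  -  8,-7.72, - 6, - 3, - 3, - 2, - 7/16, 0, 3/13, 7/11,9/7, 2 , 4, 8 ] 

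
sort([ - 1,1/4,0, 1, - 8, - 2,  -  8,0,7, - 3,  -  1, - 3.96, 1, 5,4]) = [ - 8, - 8, - 3.96, - 3,-2, - 1, -1,0,  0, 1/4,1,1,4,5,  7 ]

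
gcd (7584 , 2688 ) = 96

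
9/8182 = 9/8182=0.00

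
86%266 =86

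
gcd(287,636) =1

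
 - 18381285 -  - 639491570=621110285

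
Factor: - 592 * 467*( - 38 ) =2^5*19^1*37^1*467^1  =  10505632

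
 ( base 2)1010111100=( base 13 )41B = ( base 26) 10O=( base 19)1hg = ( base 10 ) 700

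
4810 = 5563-753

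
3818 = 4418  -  600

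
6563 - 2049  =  4514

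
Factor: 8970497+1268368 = 10238865 = 3^1*5^1*7^1 * 13^2 * 577^1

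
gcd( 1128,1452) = 12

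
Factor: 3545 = 5^1*709^1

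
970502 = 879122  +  91380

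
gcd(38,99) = 1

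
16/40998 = 8/20499 = 0.00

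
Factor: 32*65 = 2080 = 2^5*5^1 * 13^1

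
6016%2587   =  842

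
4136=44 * 94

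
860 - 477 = 383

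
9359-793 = 8566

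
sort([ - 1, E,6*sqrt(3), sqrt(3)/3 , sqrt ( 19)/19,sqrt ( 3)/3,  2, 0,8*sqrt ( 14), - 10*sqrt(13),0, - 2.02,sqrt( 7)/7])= [ - 10*sqrt( 13), - 2.02, - 1,  0, 0 , sqrt( 19 ) /19, sqrt(7)/7,  sqrt(3)/3,sqrt( 3)/3,2,E,6*sqrt(3), 8 * sqrt( 14 )]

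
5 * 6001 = 30005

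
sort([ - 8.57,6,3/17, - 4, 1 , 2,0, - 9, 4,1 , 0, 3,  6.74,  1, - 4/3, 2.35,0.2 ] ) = [-9,  -  8.57,  -  4,-4/3,0,0,3/17, 0.2, 1,1,1, 2 , 2.35,3, 4, 6 , 6.74]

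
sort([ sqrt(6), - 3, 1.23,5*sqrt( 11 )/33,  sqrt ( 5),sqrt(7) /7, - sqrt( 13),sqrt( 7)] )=[ - sqrt(13),  -  3,sqrt(7 ) /7,5*sqrt(11) /33,1.23, sqrt( 5 ),sqrt (6 ) , sqrt (7)]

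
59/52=1 + 7/52 = 1.13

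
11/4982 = 11/4982 = 0.00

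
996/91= 10+86/91 = 10.95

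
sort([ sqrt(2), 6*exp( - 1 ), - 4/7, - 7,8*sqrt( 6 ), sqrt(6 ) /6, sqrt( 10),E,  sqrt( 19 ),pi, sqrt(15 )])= [ - 7,-4/7, sqrt( 6)/6, sqrt(2) , 6*exp(-1 ),E,pi, sqrt( 10),sqrt(15),sqrt(19 ), 8*sqrt (6)] 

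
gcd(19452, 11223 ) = 3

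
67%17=16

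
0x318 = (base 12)560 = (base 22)1e0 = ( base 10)792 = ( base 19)23D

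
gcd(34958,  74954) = 22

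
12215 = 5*2443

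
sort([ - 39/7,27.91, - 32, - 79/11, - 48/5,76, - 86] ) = [ - 86, - 32, - 48/5, - 79/11, - 39/7 , 27.91,  76]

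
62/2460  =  31/1230 = 0.03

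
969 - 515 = 454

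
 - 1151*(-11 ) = 12661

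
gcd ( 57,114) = 57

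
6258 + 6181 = 12439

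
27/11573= 27/11573 =0.00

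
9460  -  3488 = 5972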